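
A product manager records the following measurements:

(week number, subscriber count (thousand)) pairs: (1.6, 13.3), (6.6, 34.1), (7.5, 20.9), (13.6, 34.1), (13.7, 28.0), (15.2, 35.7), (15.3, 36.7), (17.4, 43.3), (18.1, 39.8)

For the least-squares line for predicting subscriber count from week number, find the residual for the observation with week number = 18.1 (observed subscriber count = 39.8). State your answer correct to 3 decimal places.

-0.716

n = 9, Σx = 109, Σy = 285.9, Σxy = 3828.4, Σx² = 1570.52
Sxx = Σx² − (Σx)²/n = 1570.52 − 1320.111111 = 250.408889
Sxy = Σxy − (Σx)(Σy)/n = 3828.4 − 3462.566667 = 365.833333
b = Sxy/Sxx = 365.833333/250.408889 = 1.460944
a = ȳ − b·x̄ = 31.766667 − 1.460944·12.111111 = 14.073013
ŷ(18.1) = 14.073013 + 1.460944·18.1 = 40.516097
residual = y − ŷ = 39.8 − 40.516097 = -0.716097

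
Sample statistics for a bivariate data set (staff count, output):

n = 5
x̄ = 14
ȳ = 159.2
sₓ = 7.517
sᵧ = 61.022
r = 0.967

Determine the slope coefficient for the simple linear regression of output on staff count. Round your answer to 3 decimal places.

7.850

b = r · sᵧ/sₓ = 0.967 · 61.022/7.517 = 7.849977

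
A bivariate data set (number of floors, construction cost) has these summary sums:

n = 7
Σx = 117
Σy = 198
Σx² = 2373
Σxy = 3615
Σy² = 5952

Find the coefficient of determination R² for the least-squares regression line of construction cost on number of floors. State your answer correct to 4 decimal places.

0.6365

Sxx = Σx² − (Σx)²/n = 2373 − 1955.571429 = 417.428571
Sxy = Σxy − (Σx)(Σy)/n = 3615 − 3309.428571 = 305.571429
Syy = Σy² − (Σy)²/n = 5952 − 5600.571429 = 351.428571
R² = Sxy²/(Sxx·Syy) = (305.571429)²/(417.428571·351.428571) = 0.636511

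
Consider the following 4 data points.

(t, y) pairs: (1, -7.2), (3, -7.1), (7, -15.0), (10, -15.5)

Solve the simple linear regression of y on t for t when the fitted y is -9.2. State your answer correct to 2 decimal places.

3.42

n = 4, Σx = 21, Σy = -44.8, Σxy = -288.5, Σx² = 159
Sxx = Σx² − (Σx)²/n = 159 − 110.25 = 48.75
Sxy = Σxy − (Σx)(Σy)/n = -288.5 − (-235.2) = -53.3
b = Sxy/Sxx = -53.3/48.75 = -1.093333
a = ȳ − b·x̄ = -11.2 − (-1.093333)·5.25 = -5.46
Set a + b·x = -9.2: x = (-9.2 − (-5.46)) / (-1.093333) = 3.420732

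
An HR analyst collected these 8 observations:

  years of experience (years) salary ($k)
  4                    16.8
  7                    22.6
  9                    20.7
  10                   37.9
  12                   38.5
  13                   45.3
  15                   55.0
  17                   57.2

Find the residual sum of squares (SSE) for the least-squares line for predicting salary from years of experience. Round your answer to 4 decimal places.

n = 8, Σx = 87, Σy = 294, Σxy = 3639, Σx² = 1073, Σy² = 12489.08
Sxx = Σx² − (Σx)²/n = 1073 − 946.125 = 126.875
Sxy = Σxy − (Σx)(Σy)/n = 3639 − 3197.25 = 441.75
Syy = Σy² − (Σy)²/n = 12489.08 − 10804.5 = 1684.58
b = Sxy/Sxx = 441.75/126.875 = 3.481773
SSE = Syy − b·Sxy = 1684.58 − 3.481773·441.75 = 146.506601

146.5066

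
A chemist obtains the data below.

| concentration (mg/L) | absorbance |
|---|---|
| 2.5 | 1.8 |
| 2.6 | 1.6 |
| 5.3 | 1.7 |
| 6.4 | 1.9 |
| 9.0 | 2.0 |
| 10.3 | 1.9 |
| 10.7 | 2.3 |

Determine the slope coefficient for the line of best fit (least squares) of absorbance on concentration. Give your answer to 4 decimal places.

n = 7, Σx = 46.8, Σy = 13.2, Σxy = 92.01, Σx² = 383.64
Sxx = Σx² − (Σx)²/n = 383.64 − 312.891429 = 70.748571
Sxy = Σxy − (Σx)(Σy)/n = 92.01 − 88.251429 = 3.758571
b = Sxy/Sxx = 3.758571/70.748571 = 0.053126

0.0531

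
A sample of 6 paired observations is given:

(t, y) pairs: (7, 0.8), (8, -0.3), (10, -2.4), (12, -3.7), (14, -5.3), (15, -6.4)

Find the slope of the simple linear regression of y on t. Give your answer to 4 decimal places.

n = 6, Σx = 66, Σy = -17.3, Σxy = -235.4, Σx² = 778
Sxx = Σx² − (Σx)²/n = 778 − 726 = 52
Sxy = Σxy − (Σx)(Σy)/n = -235.4 − (-190.3) = -45.1
b = Sxy/Sxx = -45.1/52 = -0.867308

-0.8673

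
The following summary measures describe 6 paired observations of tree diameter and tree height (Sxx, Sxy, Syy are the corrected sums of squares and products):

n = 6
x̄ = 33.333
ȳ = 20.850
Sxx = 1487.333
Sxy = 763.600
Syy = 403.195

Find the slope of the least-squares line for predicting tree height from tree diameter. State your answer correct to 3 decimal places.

0.513

b = Sxy/Sxx = 763.6/1487.333 = 0.513402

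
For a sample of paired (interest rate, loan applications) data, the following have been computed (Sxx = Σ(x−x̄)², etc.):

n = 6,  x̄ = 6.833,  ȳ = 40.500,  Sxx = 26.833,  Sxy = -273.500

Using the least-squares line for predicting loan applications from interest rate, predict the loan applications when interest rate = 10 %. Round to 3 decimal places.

8.220

b = Sxy/Sxx = -273.5/26.833 = -10.192673
a = ȳ − b·x̄ = 40.5 − (-10.192673)·6.833 = 110.146536
ŷ(10) = a + b·10 = 110.146536 + (-10.192673)·10 = 8.219804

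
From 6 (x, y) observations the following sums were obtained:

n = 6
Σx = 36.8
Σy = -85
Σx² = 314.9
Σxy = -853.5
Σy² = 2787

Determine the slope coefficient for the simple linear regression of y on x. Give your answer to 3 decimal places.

-3.724

Sxx = Σx² − (Σx)²/n = 314.9 − 225.706667 = 89.193333
Sxy = Σxy − (Σx)(Σy)/n = -853.5 − (-521.333333) = -332.166667
b = Sxy/Sxx = -332.166667/89.193333 = -3.724120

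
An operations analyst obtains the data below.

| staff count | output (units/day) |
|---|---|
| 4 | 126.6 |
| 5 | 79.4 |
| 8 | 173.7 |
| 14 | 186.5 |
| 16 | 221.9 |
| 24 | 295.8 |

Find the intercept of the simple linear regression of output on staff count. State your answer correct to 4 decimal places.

70.4343

n = 6, Σx = 71, Σy = 1083.9, Σxy = 15553.6, Σx² = 1133
Sxx = Σx² − (Σx)²/n = 1133 − 840.166667 = 292.833333
Sxy = Σxy − (Σx)(Σy)/n = 15553.6 − 12826.15 = 2727.45
b = Sxy/Sxx = 2727.45/292.833333 = 9.314001
a = ȳ − b·x̄ = 180.65 − 9.314001·11.833333 = 70.434320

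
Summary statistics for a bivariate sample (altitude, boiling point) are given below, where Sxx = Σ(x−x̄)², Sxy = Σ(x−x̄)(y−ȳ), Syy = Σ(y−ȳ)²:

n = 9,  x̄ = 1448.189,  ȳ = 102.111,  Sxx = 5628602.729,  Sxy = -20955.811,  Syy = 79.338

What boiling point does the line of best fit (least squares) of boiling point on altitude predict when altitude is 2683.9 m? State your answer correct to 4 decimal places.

b = Sxy/Sxx = -20955.811/5628602.729 = -0.003723
a = ȳ − b·x̄ = 102.111 − (-0.003723)·1448.189 = 107.502742
ŷ(2683.9) = a + b·2683.9 = 107.502742 + (-0.003723)·2683.9 = 97.510333

97.5103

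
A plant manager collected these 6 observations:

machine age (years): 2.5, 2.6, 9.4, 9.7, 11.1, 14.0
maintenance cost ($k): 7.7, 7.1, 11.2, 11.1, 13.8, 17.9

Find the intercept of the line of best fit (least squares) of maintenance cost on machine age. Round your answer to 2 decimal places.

4.78

n = 6, Σx = 49.3, Σy = 68.8, Σxy = 654.44, Σx² = 514.67
Sxx = Σx² − (Σx)²/n = 514.67 − 405.081667 = 109.588333
Sxy = Σxy − (Σx)(Σy)/n = 654.44 − 565.306667 = 89.133333
b = Sxy/Sxx = 89.133333/109.588333 = 0.813347
a = ȳ − b·x̄ = 11.466667 − 0.813347·8.216667 = 4.783666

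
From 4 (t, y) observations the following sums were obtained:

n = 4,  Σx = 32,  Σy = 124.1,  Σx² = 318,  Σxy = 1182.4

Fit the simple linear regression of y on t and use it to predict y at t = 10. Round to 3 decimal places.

37.141

Sxx = Σx² − (Σx)²/n = 318 − 256 = 62
Sxy = Σxy − (Σx)(Σy)/n = 1182.4 − 992.8 = 189.6
b = Sxy/Sxx = 189.6/62 = 3.058065
a = ȳ − b·x̄ = 31.025 − 3.058065·8 = 6.560484
ŷ(10) = a + b·10 = 6.560484 + 3.058065·10 = 37.141129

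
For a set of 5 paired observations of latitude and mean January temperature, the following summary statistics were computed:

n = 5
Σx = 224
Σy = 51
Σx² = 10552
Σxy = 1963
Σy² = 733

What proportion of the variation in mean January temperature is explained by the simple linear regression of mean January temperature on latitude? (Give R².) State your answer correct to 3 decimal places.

0.942

Sxx = Σx² − (Σx)²/n = 10552 − 10035.2 = 516.8
Sxy = Σxy − (Σx)(Σy)/n = 1963 − 2284.8 = -321.8
Syy = Σy² − (Σy)²/n = 733 − 520.2 = 212.8
R² = Sxy²/(Sxx·Syy) = (-321.8)²/(516.8·212.8) = 0.941625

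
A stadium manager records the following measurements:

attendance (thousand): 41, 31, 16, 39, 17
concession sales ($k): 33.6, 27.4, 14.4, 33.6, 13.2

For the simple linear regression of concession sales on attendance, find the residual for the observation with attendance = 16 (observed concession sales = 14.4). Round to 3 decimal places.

0.752

n = 5, Σx = 144, Σy = 122.2, Σxy = 3992.2, Σx² = 4708
Sxx = Σx² − (Σx)²/n = 4708 − 4147.2 = 560.8
Sxy = Σxy − (Σx)(Σy)/n = 3992.2 − 3519.36 = 472.84
b = Sxy/Sxx = 472.84/560.8 = 0.843153
a = ȳ − b·x̄ = 24.44 − 0.843153·28.8 = 0.157204
ŷ(16) = 0.157204 + 0.843153·16 = 13.647646
residual = y − ŷ = 14.4 − 13.647646 = 0.752354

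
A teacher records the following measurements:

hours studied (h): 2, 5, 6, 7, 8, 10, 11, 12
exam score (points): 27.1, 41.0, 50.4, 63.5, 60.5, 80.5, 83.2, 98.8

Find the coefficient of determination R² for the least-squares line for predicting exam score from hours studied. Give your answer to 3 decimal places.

0.971

n = 8, Σx = 61, Σy = 505, Σxy = 4395.9, Σx² = 543, Σy² = 35812
Sxx = Σx² − (Σx)²/n = 543 − 465.125 = 77.875
Sxy = Σxy − (Σx)(Σy)/n = 4395.9 − 3850.625 = 545.275
Syy = Σy² − (Σy)²/n = 35812 − 31878.125 = 3933.875
R² = Sxy²/(Sxx·Syy) = (545.275)²/(77.875·3933.875) = 0.970538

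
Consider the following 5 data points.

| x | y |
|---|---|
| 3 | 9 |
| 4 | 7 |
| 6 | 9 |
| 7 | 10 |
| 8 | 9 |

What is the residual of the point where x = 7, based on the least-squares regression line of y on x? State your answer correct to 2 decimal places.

n = 5, Σx = 28, Σy = 44, Σxy = 251, Σx² = 174
Sxx = Σx² − (Σx)²/n = 174 − 156.8 = 17.2
Sxy = Σxy − (Σx)(Σy)/n = 251 − 246.4 = 4.6
b = Sxy/Sxx = 4.6/17.2 = 0.267442
a = ȳ − b·x̄ = 8.8 − 0.267442·5.6 = 7.302326
ŷ(7) = 7.302326 + 0.267442·7 = 9.174419
residual = y − ŷ = 10 − 9.174419 = 0.825581

0.83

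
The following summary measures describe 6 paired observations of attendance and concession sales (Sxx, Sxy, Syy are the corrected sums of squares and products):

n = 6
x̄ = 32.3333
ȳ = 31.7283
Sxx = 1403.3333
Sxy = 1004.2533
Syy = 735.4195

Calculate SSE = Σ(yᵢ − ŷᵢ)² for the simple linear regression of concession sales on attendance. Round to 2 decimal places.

16.76

b = Sxy/Sxx = 1004.2533/1403.3333 = 0.715620
SSE = Syy − b·Sxy = 735.4195 − 0.715620·1004.2533 = 16.755808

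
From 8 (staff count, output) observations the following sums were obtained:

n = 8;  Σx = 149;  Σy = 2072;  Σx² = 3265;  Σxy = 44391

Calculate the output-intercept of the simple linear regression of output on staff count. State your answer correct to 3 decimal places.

Sxx = Σx² − (Σx)²/n = 3265 − 2775.125 = 489.875
Sxy = Σxy − (Σx)(Σy)/n = 44391 − 38591 = 5800
b = Sxy/Sxx = 5800/489.875 = 11.839755
a = ȳ − b·x̄ = 259 − 11.839755·18.625 = 38.484562

38.485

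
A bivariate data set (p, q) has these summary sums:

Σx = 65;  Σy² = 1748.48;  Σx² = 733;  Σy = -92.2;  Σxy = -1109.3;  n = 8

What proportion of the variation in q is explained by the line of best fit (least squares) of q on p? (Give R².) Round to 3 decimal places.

Sxx = Σx² − (Σx)²/n = 733 − 528.125 = 204.875
Sxy = Σxy − (Σx)(Σy)/n = -1109.3 − (-749.125) = -360.175
Syy = Σy² − (Σy)²/n = 1748.48 − 1062.605 = 685.875
R² = Sxy²/(Sxx·Syy) = (-360.175)²/(204.875·685.875) = 0.923194

0.923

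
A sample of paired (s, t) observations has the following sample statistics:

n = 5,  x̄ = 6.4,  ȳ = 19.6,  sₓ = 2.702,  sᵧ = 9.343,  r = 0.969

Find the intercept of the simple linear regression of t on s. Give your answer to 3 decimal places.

b = r · sᵧ/sₓ = 0.969 · 9.343/2.702 = 3.350617
a = ȳ − b·x̄ = 19.6 − 3.350617·6.4 = -1.843948

-1.844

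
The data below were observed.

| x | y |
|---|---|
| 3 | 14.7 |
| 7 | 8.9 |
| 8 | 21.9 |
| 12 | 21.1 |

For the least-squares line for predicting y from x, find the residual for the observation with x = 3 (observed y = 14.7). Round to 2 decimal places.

1.92

n = 4, Σx = 30, Σy = 66.6, Σxy = 534.8, Σx² = 266
Sxx = Σx² − (Σx)²/n = 266 − 225 = 41
Sxy = Σxy − (Σx)(Σy)/n = 534.8 − 499.5 = 35.3
b = Sxy/Sxx = 35.3/41 = 0.860976
a = ȳ − b·x̄ = 16.65 − 0.860976·7.5 = 10.192683
ŷ(3) = 10.192683 + 0.860976·3 = 12.775610
residual = y − ŷ = 14.7 − 12.775610 = 1.924390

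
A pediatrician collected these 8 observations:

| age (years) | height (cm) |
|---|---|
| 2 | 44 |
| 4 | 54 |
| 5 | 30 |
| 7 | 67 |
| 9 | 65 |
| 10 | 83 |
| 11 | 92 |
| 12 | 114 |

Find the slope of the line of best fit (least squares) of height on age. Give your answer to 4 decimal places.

6.6722

n = 8, Σx = 60, Σy = 549, Σxy = 4718, Σx² = 540
Sxx = Σx² − (Σx)²/n = 540 − 450 = 90
Sxy = Σxy − (Σx)(Σy)/n = 4718 − 4117.5 = 600.5
b = Sxy/Sxx = 600.5/90 = 6.672222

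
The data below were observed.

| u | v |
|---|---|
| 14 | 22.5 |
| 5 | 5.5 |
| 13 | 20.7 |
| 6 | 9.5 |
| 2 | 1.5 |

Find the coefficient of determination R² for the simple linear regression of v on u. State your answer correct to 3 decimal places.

0.993

n = 5, Σx = 40, Σy = 59.7, Σxy = 671.6, Σx² = 430, Σy² = 1057.49
Sxx = Σx² − (Σx)²/n = 430 − 320 = 110
Sxy = Σxy − (Σx)(Σy)/n = 671.6 − 477.6 = 194
Syy = Σy² − (Σy)²/n = 1057.49 − 712.818 = 344.672
R² = Sxy²/(Sxx·Syy) = (194)²/(110·344.672) = 0.992670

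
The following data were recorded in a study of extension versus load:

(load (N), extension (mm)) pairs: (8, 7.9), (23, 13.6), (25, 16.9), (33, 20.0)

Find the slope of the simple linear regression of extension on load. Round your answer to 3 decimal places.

0.487

n = 4, Σx = 89, Σy = 58.4, Σxy = 1458.5, Σx² = 2307
Sxx = Σx² − (Σx)²/n = 2307 − 1980.25 = 326.75
Sxy = Σxy − (Σx)(Σy)/n = 1458.5 − 1299.4 = 159.1
b = Sxy/Sxx = 159.1/326.75 = 0.486917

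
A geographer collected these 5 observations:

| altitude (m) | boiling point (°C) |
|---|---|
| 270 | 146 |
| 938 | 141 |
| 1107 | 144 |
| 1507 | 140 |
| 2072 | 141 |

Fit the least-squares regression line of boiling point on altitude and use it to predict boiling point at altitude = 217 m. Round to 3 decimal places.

n = 5, Σx = 5894, Σy = 712, Σxy = 834218, Σx² = 8742426
Sxx = Σx² − (Σx)²/n = 8742426 − 6947847.2 = 1794578.8
Sxy = Σxy − (Σx)(Σy)/n = 834218 − 839305.6 = -5087.6
b = Sxy/Sxx = -5087.6/1794578.8 = -0.002835
a = ȳ − b·x̄ = 142.4 − (-0.002835)·1178.8 = 145.741878
ŷ(217) = a + b·217 = 145.741878 + (-0.002835)·217 = 145.126686

145.127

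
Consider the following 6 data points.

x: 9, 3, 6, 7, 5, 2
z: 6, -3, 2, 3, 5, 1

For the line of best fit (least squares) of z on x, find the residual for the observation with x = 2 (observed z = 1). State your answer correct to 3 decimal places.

n = 6, Σx = 32, Σy = 14, Σxy = 105, Σx² = 204
Sxx = Σx² − (Σx)²/n = 204 − 170.666667 = 33.333333
Sxy = Σxy − (Σx)(Σy)/n = 105 − 74.666667 = 30.333333
b = Sxy/Sxx = 30.333333/33.333333 = 0.91
a = ȳ − b·x̄ = 2.333333 − 0.91·5.333333 = -2.52
ŷ(2) = -2.52 + 0.91·2 = -0.7
residual = y − ŷ = 1 − (-0.7) = 1.7

1.700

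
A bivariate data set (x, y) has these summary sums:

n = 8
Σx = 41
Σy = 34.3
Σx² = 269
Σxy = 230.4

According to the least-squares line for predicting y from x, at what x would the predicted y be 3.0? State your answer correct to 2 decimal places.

3.74

Sxx = Σx² − (Σx)²/n = 269 − 210.125 = 58.875
Sxy = Σxy − (Σx)(Σy)/n = 230.4 − 175.7875 = 54.6125
b = Sxy/Sxx = 54.6125/58.875 = 0.927601
a = ȳ − b·x̄ = 4.2875 − 0.927601·5.125 = -0.466454
Set a + b·x = 3.0: x = (3.0 − (-0.466454)) / 0.927601 = 3.737011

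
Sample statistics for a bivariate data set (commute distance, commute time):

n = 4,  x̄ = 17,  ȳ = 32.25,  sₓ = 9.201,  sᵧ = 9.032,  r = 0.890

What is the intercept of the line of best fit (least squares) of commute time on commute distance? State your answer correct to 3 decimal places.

b = r · sᵧ/sₓ = 0.89 · 9.032/9.201 = 0.873653
a = ȳ − b·x̄ = 32.25 − 0.873653·17 = 17.397901

17.398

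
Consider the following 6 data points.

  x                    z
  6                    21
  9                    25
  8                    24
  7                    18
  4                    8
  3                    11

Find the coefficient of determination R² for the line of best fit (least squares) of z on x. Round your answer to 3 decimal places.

n = 6, Σx = 37, Σy = 107, Σxy = 734, Σx² = 255, Σy² = 2151
Sxx = Σx² − (Σx)²/n = 255 − 228.166667 = 26.833333
Sxy = Σxy − (Σx)(Σy)/n = 734 − 659.833333 = 74.166667
Syy = Σy² − (Σy)²/n = 2151 − 1908.166667 = 242.833333
R² = Sxy²/(Sxx·Syy) = (74.166667)²/(26.833333·242.833333) = 0.844179

0.844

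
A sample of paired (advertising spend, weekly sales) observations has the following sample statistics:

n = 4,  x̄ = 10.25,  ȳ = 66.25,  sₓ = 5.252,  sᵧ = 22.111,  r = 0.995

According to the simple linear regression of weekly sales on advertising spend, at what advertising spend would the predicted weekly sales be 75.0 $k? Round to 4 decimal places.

12.3388

b = r · sᵧ/sₓ = 0.995 · 22.111/5.252 = 4.188965
a = ȳ − b·x̄ = 66.25 − 4.188965·10.25 = 23.313107
Set a + b·x = 75.0: x = (75.0 − 23.313107) / 4.188965 = 12.338821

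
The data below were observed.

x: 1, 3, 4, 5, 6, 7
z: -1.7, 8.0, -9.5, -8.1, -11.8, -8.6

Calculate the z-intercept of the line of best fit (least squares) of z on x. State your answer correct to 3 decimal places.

n = 6, Σx = 26, Σy = -31.7, Σxy = -187.2, Σx² = 136
Sxx = Σx² − (Σx)²/n = 136 − 112.666667 = 23.333333
Sxy = Σxy − (Σx)(Σy)/n = -187.2 − (-137.366667) = -49.833333
b = Sxy/Sxx = -49.833333/23.333333 = -2.135714
a = ȳ − b·x̄ = -5.283333 − (-2.135714)·4.333333 = 3.971429

3.971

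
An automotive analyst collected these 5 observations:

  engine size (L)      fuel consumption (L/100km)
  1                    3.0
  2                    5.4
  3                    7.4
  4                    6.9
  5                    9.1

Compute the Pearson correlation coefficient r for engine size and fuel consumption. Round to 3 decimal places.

n = 5, Σx = 15, Σy = 31.8, Σxy = 109.1, Σx² = 55, Σy² = 223.34
Sxx = Σx² − (Σx)²/n = 55 − 45 = 10
Sxy = Σxy − (Σx)(Σy)/n = 109.1 − 95.4 = 13.7
Syy = Σy² − (Σy)²/n = 223.34 − 202.248 = 21.092
r = Sxy/√(Sxx·Syy) = 13.7/√(210.92) = 13.7/14.523085 = 0.943326

0.943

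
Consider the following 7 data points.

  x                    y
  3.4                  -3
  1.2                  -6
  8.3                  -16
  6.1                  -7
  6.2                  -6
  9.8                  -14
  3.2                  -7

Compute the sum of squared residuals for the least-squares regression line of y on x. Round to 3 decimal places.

n = 7, Σx = 38.2, Σy = -59, Σxy = -389.7, Σx² = 263.82, Σy² = 631
Sxx = Σx² − (Σx)²/n = 263.82 − 208.462857 = 55.357143
Sxy = Σxy − (Σx)(Σy)/n = -389.7 − (-321.971429) = -67.728571
Syy = Σy² − (Σy)²/n = 631 − 497.285714 = 133.714286
b = Sxy/Sxx = -67.728571/55.357143 = -1.223484
SSE = Syy − b·Sxy = 133.714286 − (-1.223484)·(-67.728571) = 50.849471

50.849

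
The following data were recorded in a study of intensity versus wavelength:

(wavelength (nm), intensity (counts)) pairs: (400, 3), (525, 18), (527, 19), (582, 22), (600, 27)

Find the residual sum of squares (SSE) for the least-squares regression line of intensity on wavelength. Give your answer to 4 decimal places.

n = 5, Σx = 2634, Σy = 89, Σxy = 49667, Σx² = 1412078, Σy² = 1907
Sxx = Σx² − (Σx)²/n = 1412078 − 1387591.2 = 24486.8
Sxy = Σxy − (Σx)(Σy)/n = 49667 − 46885.2 = 2781.8
Syy = Σy² − (Σy)²/n = 1907 − 1584.2 = 322.8
b = Sxy/Sxx = 2781.8/24486.8 = 0.113604
SSE = Syy − b·Sxy = 322.8 − 0.113604·2781.8 = 6.776214

6.7762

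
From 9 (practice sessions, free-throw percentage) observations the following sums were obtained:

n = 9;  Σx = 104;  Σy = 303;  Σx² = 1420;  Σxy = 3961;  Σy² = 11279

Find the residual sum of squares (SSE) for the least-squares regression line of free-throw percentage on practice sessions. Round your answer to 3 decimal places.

Sxx = Σx² − (Σx)²/n = 1420 − 1201.777778 = 218.222222
Sxy = Σxy − (Σx)(Σy)/n = 3961 − 3501.333333 = 459.666667
Syy = Σy² − (Σy)²/n = 11279 − 10201 = 1078
b = Sxy/Sxx = 459.666667/218.222222 = 2.106415
SSE = Syy − b·Sxy = 1078 − 2.106415·459.666667 = 109.751018

109.751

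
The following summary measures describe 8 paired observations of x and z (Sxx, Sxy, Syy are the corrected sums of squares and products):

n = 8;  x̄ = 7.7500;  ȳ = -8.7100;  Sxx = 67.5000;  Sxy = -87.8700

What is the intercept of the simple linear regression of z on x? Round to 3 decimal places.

1.379

b = Sxy/Sxx = -87.87/67.5 = -1.301778
a = ȳ − b·x̄ = -8.71 − (-1.301778)·7.75 = 1.378778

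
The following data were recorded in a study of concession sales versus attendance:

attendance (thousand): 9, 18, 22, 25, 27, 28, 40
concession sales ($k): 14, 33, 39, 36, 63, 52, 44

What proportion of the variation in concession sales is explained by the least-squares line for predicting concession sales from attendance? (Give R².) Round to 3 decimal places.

n = 7, Σx = 169, Σy = 281, Σxy = 7395, Σx² = 4627, Σy² = 12711
Sxx = Σx² − (Σx)²/n = 4627 − 4080.142857 = 546.857143
Sxy = Σxy − (Σx)(Σy)/n = 7395 − 6784.142857 = 610.857143
Syy = Σy² − (Σy)²/n = 12711 − 11280.142857 = 1430.857143
R² = Sxy²/(Sxx·Syy) = (610.857143)²/(546.857143·1430.857143) = 0.476880

0.477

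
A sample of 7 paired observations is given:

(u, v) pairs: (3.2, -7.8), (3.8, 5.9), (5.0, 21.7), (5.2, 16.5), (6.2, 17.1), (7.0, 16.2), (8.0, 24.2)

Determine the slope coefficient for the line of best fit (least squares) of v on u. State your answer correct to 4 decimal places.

n = 7, Σx = 38.4, Σy = 93.8, Σxy = 604.78, Σx² = 228.16
Sxx = Σx² − (Σx)²/n = 228.16 − 210.651429 = 17.508571
Sxy = Σxy − (Σx)(Σy)/n = 604.78 − 514.56 = 90.22
b = Sxy/Sxx = 90.22/17.508571 = 5.152905

5.1529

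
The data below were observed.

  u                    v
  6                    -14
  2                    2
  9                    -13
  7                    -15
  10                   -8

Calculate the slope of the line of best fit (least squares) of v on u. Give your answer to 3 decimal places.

n = 5, Σx = 34, Σy = -48, Σxy = -382, Σx² = 270
Sxx = Σx² − (Σx)²/n = 270 − 231.2 = 38.8
Sxy = Σxy − (Σx)(Σy)/n = -382 − (-326.4) = -55.6
b = Sxy/Sxx = -55.6/38.8 = -1.432990

-1.433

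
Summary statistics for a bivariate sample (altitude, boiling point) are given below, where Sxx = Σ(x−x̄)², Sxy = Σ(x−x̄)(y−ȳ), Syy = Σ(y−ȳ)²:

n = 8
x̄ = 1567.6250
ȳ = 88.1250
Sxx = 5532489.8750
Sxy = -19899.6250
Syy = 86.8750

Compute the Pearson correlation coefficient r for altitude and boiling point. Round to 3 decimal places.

-0.908

r = Sxy/√(Sxx·Syy) = -19899.625/√(480635057.890625) = -19899.625/21923.390657 = -0.907689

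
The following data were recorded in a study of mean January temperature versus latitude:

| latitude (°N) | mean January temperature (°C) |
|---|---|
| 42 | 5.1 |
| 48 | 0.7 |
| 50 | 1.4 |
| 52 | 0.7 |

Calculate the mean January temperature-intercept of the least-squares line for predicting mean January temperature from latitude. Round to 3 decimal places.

23.404

n = 4, Σx = 192, Σy = 7.9, Σxy = 354.2, Σx² = 9272
Sxx = Σx² − (Σx)²/n = 9272 − 9216 = 56
Sxy = Σxy − (Σx)(Σy)/n = 354.2 − 379.2 = -25
b = Sxy/Sxx = -25/56 = -0.446429
a = ȳ − b·x̄ = 1.975 − (-0.446429)·48 = 23.403571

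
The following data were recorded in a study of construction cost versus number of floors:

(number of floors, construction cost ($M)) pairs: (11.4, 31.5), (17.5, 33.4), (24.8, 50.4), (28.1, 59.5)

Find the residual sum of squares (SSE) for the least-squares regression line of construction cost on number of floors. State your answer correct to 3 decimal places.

n = 4, Σx = 81.8, Σy = 174.8, Σxy = 3865.47, Σx² = 1840.86, Σy² = 8188.22
Sxx = Σx² − (Σx)²/n = 1840.86 − 1672.81 = 168.05
Sxy = Σxy − (Σx)(Σy)/n = 3865.47 − 3574.66 = 290.81
Syy = Σy² − (Σy)²/n = 8188.22 − 7638.76 = 549.46
b = Sxy/Sxx = 290.81/168.05 = 1.730497
SSE = Syy − b·Sxy = 549.46 − 1.730497·290.81 = 46.214204

46.214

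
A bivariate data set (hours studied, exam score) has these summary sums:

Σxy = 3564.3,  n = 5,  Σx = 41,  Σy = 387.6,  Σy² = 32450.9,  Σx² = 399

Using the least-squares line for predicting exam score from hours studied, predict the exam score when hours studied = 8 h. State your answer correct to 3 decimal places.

76.291

Sxx = Σx² − (Σx)²/n = 399 − 336.2 = 62.8
Sxy = Σxy − (Σx)(Σy)/n = 3564.3 − 3178.32 = 385.98
b = Sxy/Sxx = 385.98/62.8 = 6.146178
a = ȳ − b·x̄ = 77.52 − 6.146178·8.2 = 27.121338
ŷ(8) = a + b·8 = 27.121338 + 6.146178·8 = 76.290764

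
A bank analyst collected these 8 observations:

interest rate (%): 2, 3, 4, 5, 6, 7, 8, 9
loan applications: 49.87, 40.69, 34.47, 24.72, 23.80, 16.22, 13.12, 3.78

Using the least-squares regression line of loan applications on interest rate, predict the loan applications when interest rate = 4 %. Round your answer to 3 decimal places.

n = 8, Σx = 44, Σy = 206.67, Σxy = 878.61, Σx² = 284
Sxx = Σx² − (Σx)²/n = 284 − 242 = 42
Sxy = Σxy − (Σx)(Σy)/n = 878.61 − 1136.685 = -258.075
b = Sxy/Sxx = -258.075/42 = -6.144643
a = ȳ − b·x̄ = 25.83375 − (-6.144643)·5.5 = 59.629286
ŷ(4) = a + b·4 = 59.629286 + (-6.144643)·4 = 35.050714

35.051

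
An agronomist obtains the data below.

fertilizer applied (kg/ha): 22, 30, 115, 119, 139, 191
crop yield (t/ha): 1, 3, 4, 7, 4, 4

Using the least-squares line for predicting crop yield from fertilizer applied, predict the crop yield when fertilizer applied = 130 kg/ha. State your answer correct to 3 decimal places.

4.299

n = 6, Σx = 616, Σy = 23, Σxy = 2725, Σx² = 84572
Sxx = Σx² − (Σx)²/n = 84572 − 63242.666667 = 21329.333333
Sxy = Σxy − (Σx)(Σy)/n = 2725 − 2361.333333 = 363.666667
b = Sxy/Sxx = 363.666667/21329.333333 = 0.017050
a = ȳ − b·x̄ = 3.833333 − 0.017050·102.666667 = 2.082859
ŷ(130) = a + b·130 = 2.082859 + 0.017050·130 = 4.299369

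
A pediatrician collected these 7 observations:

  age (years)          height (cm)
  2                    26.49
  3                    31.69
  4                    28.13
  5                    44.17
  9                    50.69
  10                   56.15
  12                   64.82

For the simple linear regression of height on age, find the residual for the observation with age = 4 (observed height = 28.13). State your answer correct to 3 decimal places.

-5.974

n = 7, Σx = 45, Σy = 302.14, Σxy = 2276.97, Σx² = 379
Sxx = Σx² − (Σx)²/n = 379 − 289.285714 = 89.714286
Sxy = Σxy − (Σx)(Σy)/n = 2276.97 − 1942.328571 = 334.641429
b = Sxy/Sxx = 334.641429/89.714286 = 3.730080
a = ȳ − b·x̄ = 43.162857 − 3.730080·6.428571 = 19.183774
ŷ(4) = 19.183774 + 3.730080·4 = 34.104092
residual = y − ŷ = 28.13 − 34.104092 = -5.974092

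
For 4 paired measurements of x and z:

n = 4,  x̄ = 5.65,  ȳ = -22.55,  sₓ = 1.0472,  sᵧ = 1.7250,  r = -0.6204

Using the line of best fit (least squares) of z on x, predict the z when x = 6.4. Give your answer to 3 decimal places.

b = r · sᵧ/sₓ = -0.6204 · 1.725/1.0472 = -1.021954
a = ȳ − b·x̄ = -22.55 − (-1.021954)·5.65 = -16.775961
ŷ(6.4) = a + b·6.4 = -16.775961 + (-1.021954)·6.4 = -23.316465

-23.316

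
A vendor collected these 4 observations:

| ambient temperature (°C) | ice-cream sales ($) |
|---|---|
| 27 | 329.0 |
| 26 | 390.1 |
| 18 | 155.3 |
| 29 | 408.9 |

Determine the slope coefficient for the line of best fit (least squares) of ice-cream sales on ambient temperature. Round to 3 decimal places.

n = 4, Σx = 100, Σy = 1283.3, Σxy = 33679.1, Σx² = 2570
Sxx = Σx² − (Σx)²/n = 2570 − 2500 = 70
Sxy = Σxy − (Σx)(Σy)/n = 33679.1 − 32082.5 = 1596.6
b = Sxy/Sxx = 1596.6/70 = 22.808571

22.809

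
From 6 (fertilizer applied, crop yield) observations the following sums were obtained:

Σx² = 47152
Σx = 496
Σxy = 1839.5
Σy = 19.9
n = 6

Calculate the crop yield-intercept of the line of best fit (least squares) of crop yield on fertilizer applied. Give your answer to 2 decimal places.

Sxx = Σx² − (Σx)²/n = 47152 − 41002.666667 = 6149.333333
Sxy = Σxy − (Σx)(Σy)/n = 1839.5 − 1645.066667 = 194.433333
b = Sxy/Sxx = 194.433333/6149.333333 = 0.031619
a = ȳ − b·x̄ = 3.316667 − 0.031619·82.666667 = 0.702862

0.70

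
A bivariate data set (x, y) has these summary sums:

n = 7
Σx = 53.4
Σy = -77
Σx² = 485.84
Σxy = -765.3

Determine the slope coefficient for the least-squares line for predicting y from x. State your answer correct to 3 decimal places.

-2.267

Sxx = Σx² − (Σx)²/n = 485.84 − 407.365714 = 78.474286
Sxy = Σxy − (Σx)(Σy)/n = -765.3 − (-587.4) = -177.9
b = Sxy/Sxx = -177.9/78.474286 = -2.266985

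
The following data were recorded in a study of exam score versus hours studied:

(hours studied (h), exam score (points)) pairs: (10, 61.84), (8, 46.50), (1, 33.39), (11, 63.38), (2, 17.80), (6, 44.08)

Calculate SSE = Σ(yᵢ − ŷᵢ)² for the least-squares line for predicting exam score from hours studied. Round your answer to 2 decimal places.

220.58

n = 6, Σx = 38, Σy = 266.99, Σxy = 2021.05, Σx² = 326, Σy² = 13378.2385
Sxx = Σx² − (Σx)²/n = 326 − 240.666667 = 85.333333
Sxy = Σxy − (Σx)(Σy)/n = 2021.05 − 1690.936667 = 330.113333
Syy = Σy² − (Σy)²/n = 13378.2385 − 11880.610017 = 1497.628483
b = Sxy/Sxx = 330.113333/85.333333 = 3.868516
SSE = Syy − b·Sxy = 1497.628483 − 3.868516·330.113333 = 220.579895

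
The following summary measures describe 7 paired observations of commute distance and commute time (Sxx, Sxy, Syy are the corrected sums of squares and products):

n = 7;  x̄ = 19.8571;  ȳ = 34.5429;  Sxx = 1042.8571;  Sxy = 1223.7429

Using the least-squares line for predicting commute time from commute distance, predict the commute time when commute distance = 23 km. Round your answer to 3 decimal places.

b = Sxy/Sxx = 1223.7429/1042.8571 = 1.173452
a = ȳ − b·x̄ = 34.5429 − 1.173452·19.8571 = 11.241543
ŷ(23) = a + b·23 = 11.241543 + 1.173452·23 = 38.230943

38.231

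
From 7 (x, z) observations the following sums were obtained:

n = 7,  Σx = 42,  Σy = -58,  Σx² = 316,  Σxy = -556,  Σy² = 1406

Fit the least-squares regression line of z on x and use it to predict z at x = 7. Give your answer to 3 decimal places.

-11.536

Sxx = Σx² − (Σx)²/n = 316 − 252 = 64
Sxy = Σxy − (Σx)(Σy)/n = -556 − (-348) = -208
b = Sxy/Sxx = -208/64 = -3.25
a = ȳ − b·x̄ = -8.285714 − (-3.25)·6 = 11.214286
ŷ(7) = a + b·7 = 11.214286 + (-3.25)·7 = -11.535714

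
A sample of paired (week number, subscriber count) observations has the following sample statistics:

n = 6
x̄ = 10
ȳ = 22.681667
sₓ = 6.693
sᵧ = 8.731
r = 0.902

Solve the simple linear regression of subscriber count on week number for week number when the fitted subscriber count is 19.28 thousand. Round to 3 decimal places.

7.109

b = r · sᵧ/sₓ = 0.902 · 8.731/6.693 = 1.176657
a = ȳ − b·x̄ = 22.681667 − 1.176657·10 = 10.915102
Set a + b·x = 19.28: x = (19.28 − 10.915102) / 1.176657 = 7.109040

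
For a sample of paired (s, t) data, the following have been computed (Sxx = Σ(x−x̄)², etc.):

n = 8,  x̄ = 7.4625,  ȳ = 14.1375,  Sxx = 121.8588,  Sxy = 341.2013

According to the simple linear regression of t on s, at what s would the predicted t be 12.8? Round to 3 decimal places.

b = Sxy/Sxx = 341.2013/121.8588 = 2.799973
a = ȳ − b·x̄ = 14.1375 − 2.799973·7.4625 = -6.757295
Set a + b·x = 12.8: x = (12.8 − (-6.757295)) / 2.799973 = 6.984817

6.985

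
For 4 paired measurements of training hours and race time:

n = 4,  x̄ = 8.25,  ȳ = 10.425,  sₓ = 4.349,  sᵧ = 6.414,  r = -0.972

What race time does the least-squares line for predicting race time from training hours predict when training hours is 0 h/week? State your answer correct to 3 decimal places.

b = r · sᵧ/sₓ = -0.972 · 6.414/4.349 = -1.433527
a = ȳ − b·x̄ = 10.425 − (-1.433527)·8.25 = 22.251596
ŷ(0) = a + b·0 = 22.251596 + (-1.433527)·0 = 22.251596

22.252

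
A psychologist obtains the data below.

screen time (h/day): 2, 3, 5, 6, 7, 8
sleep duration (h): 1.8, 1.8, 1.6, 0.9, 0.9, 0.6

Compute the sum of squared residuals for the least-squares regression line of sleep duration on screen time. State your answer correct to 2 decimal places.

0.15

n = 6, Σx = 31, Σy = 7.6, Σxy = 33.5, Σx² = 187, Σy² = 11.02
Sxx = Σx² − (Σx)²/n = 187 − 160.166667 = 26.833333
Sxy = Σxy − (Σx)(Σy)/n = 33.5 − 39.266667 = -5.766667
Syy = Σy² − (Σy)²/n = 11.02 − 9.626667 = 1.393333
b = Sxy/Sxx = -5.766667/26.833333 = -0.214907
SSE = Syy − b·Sxy = 1.393333 − (-0.214907)·(-5.766667) = 0.154037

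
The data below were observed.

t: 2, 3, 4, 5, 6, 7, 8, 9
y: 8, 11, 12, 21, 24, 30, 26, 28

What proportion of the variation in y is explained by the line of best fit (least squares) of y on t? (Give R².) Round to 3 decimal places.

n = 8, Σx = 44, Σy = 160, Σxy = 1016, Σx² = 284, Σy² = 3706
Sxx = Σx² − (Σx)²/n = 284 − 242 = 42
Sxy = Σxy − (Σx)(Σy)/n = 1016 − 880 = 136
Syy = Σy² − (Σy)²/n = 3706 − 3200 = 506
R² = Sxy²/(Sxx·Syy) = (136)²/(42·506) = 0.870318

0.870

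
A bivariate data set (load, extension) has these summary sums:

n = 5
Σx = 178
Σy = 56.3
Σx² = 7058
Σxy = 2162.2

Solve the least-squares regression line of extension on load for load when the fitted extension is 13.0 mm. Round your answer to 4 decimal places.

Sxx = Σx² − (Σx)²/n = 7058 − 6336.8 = 721.2
Sxy = Σxy − (Σx)(Σy)/n = 2162.2 − 2004.28 = 157.92
b = Sxy/Sxx = 157.92/721.2 = 0.218968
a = ȳ − b·x̄ = 11.26 − 0.218968·35.6 = 3.464725
Set a + b·x = 13.0: x = (13.0 − 3.464725) / 0.218968 = 43.546353

43.5464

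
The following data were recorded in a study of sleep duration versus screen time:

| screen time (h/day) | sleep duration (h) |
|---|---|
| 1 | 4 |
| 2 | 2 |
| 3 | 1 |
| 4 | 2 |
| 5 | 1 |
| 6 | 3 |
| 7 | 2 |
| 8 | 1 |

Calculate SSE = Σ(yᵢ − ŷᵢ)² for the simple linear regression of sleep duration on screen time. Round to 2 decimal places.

n = 8, Σx = 36, Σy = 16, Σxy = 64, Σx² = 204, Σy² = 40
Sxx = Σx² − (Σx)²/n = 204 − 162 = 42
Sxy = Σxy − (Σx)(Σy)/n = 64 − 72 = -8
Syy = Σy² − (Σy)²/n = 40 − 32 = 8
b = Sxy/Sxx = -8/42 = -0.190476
SSE = Syy − b·Sxy = 8 − (-0.190476)·(-8) = 6.476190

6.48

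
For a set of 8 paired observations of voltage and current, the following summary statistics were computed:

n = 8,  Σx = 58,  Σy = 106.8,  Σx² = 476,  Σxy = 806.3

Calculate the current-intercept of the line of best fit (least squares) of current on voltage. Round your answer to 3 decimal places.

9.170

Sxx = Σx² − (Σx)²/n = 476 − 420.5 = 55.5
Sxy = Σxy − (Σx)(Σy)/n = 806.3 − 774.3 = 32
b = Sxy/Sxx = 32/55.5 = 0.576577
a = ȳ − b·x̄ = 13.35 − 0.576577·7.25 = 9.169820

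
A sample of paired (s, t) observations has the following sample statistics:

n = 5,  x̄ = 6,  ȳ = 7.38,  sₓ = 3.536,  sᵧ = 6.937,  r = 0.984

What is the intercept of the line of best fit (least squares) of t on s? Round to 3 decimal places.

b = r · sᵧ/sₓ = 0.984 · 6.937/3.536 = 1.930432
a = ȳ − b·x̄ = 7.38 − 1.930432·6 = -4.202593

-4.203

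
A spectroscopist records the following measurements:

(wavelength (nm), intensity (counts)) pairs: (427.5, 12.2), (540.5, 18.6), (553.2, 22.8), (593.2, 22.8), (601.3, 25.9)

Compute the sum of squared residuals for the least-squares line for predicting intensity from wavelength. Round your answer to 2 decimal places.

n = 5, Σx = 2715.7, Σy = 102.3, Σxy = 56980.39, Σx² = 1494374.67, Σy² = 2205.29
Sxx = Σx² − (Σx)²/n = 1494374.67 − 1475005.298 = 19369.372
Sxy = Σxy − (Σx)(Σy)/n = 56980.39 − 55563.222 = 1417.168
Syy = Σy² − (Σy)²/n = 2205.29 − 2093.058 = 112.232
b = Sxy/Sxx = 1417.168/19369.372 = 0.073165
SSE = Syy − b·Sxy = 112.232 − 0.073165·1417.168 = 8.544325

8.54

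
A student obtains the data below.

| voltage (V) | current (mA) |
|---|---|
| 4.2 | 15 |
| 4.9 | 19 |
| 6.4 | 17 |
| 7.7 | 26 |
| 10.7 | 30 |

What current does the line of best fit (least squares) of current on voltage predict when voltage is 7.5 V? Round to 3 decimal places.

23.045

n = 5, Σx = 33.9, Σy = 107, Σxy = 786.1, Σx² = 256.39
Sxx = Σx² − (Σx)²/n = 256.39 − 229.842 = 26.548
Sxy = Σxy − (Σx)(Σy)/n = 786.1 − 725.46 = 60.64
b = Sxy/Sxx = 60.64/26.548 = 2.284165
a = ȳ − b·x̄ = 21.4 − 2.284165·6.78 = 5.913364
ŷ(7.5) = a + b·7.5 = 5.913364 + 2.284165·7.5 = 23.044598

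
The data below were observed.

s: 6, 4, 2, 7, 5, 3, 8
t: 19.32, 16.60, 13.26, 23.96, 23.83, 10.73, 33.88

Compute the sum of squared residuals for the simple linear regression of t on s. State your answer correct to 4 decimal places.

n = 7, Σx = 35, Σy = 141.58, Σxy = 798.94, Σx² = 203, Σy² = 3229.5878
Sxx = Σx² − (Σx)²/n = 203 − 175 = 28
Sxy = Σxy − (Σx)(Σy)/n = 798.94 − 707.9 = 91.04
Syy = Σy² − (Σy)²/n = 3229.5878 − 2863.556629 = 366.031171
b = Sxy/Sxx = 91.04/28 = 3.251429
SSE = Syy − b·Sxy = 366.031171 − 3.251429·91.04 = 70.021114

70.0211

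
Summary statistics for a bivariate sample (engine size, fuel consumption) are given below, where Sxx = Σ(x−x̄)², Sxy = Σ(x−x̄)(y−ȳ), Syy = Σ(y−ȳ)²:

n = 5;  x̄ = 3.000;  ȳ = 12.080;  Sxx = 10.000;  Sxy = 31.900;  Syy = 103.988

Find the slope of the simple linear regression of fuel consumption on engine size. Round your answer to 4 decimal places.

b = Sxy/Sxx = 31.9/10 = 3.19

3.1900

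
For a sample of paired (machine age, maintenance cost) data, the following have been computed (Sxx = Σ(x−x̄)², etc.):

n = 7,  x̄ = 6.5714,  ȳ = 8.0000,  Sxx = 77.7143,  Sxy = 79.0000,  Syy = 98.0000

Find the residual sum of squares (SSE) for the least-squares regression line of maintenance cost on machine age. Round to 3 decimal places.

b = Sxy/Sxx = 79/77.7143 = 1.016544
SSE = Syy − b·Sxy = 98 − 1.016544·79 = 17.693029

17.693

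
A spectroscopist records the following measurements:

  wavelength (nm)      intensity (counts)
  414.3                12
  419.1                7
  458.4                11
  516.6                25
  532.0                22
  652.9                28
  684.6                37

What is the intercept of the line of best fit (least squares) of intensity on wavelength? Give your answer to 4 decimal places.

n = 7, Σx = 3677.9, Σy = 142, Σxy = 81178.1, Σx² = 2002274.99
Sxx = Σx² − (Σx)²/n = 2002274.99 − 1932421.201429 = 69853.788571
Sxy = Σxy − (Σx)(Σy)/n = 81178.1 − 74608.828571 = 6569.271429
b = Sxy/Sxx = 6569.271429/69853.788571 = 0.094043
a = ȳ − b·x̄ = 20.285714 − 0.094043·525.414286 = -29.125909

-29.1259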